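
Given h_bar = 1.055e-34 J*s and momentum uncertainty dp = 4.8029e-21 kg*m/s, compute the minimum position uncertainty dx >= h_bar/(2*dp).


dx = h_bar / (2 * dp)
= 1.055e-34 / (2 * 4.8029e-21)
= 1.055e-34 / 9.6058e-21
= 1.0983e-14 m

1.0983e-14


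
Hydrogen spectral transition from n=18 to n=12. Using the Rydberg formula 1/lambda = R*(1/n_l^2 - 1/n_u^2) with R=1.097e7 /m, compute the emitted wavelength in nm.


1/lambda = R * (1/n_l^2 - 1/n_u^2)
= 1.097e7 * (1/12^2 - 1/18^2)
= 1.097e7 * (0.006944 - 0.003086)
= 1.097e7 * 0.003858
= 4.2323e+04 /m
lambda = 1 / 4.2323e+04 = 23628.0766 nm

23628.0766


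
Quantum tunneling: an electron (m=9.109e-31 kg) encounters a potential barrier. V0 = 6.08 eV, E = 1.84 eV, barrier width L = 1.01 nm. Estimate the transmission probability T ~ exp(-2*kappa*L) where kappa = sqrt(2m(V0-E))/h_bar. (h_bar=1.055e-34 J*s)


V0 - E = 4.24 eV = 6.7925e-19 J
kappa = sqrt(2 * m * (V0-E)) / h_bar
= sqrt(2 * 9.109e-31 * 6.7925e-19) / 1.055e-34
= 1.0544e+10 /m
2*kappa*L = 2 * 1.0544e+10 * 1.01e-9
= 21.2992
T = exp(-21.2992) = 5.621753e-10

5.621753e-10


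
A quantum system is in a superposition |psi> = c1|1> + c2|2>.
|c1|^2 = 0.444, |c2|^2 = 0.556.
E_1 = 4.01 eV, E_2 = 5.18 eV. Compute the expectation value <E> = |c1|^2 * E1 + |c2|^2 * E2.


<E> = |c1|^2 * E1 + |c2|^2 * E2
= 0.444 * 4.01 + 0.556 * 5.18
= 1.7804 + 2.8801
= 4.6605 eV

4.6605


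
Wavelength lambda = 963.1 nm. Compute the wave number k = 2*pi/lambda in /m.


k = 2 * pi / lambda
= 6.2832 / (963.1e-9)
= 6.2832 / 9.6310e-07
= 6.5239e+06 /m

6.5239e+06


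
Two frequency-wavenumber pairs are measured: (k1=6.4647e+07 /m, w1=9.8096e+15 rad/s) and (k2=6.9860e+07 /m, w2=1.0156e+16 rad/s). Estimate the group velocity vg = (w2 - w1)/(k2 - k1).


vg = (w2 - w1) / (k2 - k1)
= (1.0156e+16 - 9.8096e+15) / (6.9860e+07 - 6.4647e+07)
= 3.4640e+14 / 5.2130e+06
= 6.6449e+07 m/s

6.6449e+07


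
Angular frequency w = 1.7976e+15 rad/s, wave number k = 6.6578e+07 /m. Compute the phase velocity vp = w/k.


vp = w / k
= 1.7976e+15 / 6.6578e+07
= 2.7000e+07 m/s

2.7000e+07


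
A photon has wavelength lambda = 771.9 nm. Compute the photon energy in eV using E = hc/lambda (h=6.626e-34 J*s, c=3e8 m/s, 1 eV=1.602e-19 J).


E = hc / lambda
= (6.626e-34)(3e8) / (771.9e-9)
= 1.9878e-25 / 7.7190e-07
= 2.5752e-19 J
Converting to eV: 2.5752e-19 / 1.602e-19
= 1.6075 eV

1.6075


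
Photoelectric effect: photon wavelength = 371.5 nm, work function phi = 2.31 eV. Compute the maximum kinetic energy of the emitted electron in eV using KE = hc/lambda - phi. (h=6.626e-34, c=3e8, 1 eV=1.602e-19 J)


E_photon = hc / lambda
= (6.626e-34)(3e8) / (371.5e-9)
= 5.3507e-19 J
= 3.34 eV
KE = E_photon - phi
= 3.34 - 2.31
= 1.03 eV

1.03


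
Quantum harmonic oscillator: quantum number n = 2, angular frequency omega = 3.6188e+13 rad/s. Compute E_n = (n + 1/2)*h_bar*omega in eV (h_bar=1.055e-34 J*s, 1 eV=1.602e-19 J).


E = (n + 1/2) * h_bar * omega
= (2 + 0.5) * 1.055e-34 * 3.6188e+13
= 2.5 * 3.8178e-21
= 9.5446e-21 J
= 0.0596 eV

0.0596


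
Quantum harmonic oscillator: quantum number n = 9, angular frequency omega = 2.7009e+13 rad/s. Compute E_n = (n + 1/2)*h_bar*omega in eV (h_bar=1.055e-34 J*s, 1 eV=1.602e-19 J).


E = (n + 1/2) * h_bar * omega
= (9 + 0.5) * 1.055e-34 * 2.7009e+13
= 9.5 * 2.8494e-21
= 2.7070e-20 J
= 0.169 eV

0.169


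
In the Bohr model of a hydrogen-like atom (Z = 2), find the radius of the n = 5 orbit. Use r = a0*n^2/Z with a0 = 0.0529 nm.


r = a0 * n^2 / Z
= 0.0529 * 5^2 / 2
= 0.0529 * 25 / 2
= 0.6613 nm

0.6613


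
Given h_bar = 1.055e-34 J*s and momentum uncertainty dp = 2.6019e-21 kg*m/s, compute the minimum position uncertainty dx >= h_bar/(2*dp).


dx = h_bar / (2 * dp)
= 1.055e-34 / (2 * 2.6019e-21)
= 1.055e-34 / 5.2038e-21
= 2.0274e-14 m

2.0274e-14


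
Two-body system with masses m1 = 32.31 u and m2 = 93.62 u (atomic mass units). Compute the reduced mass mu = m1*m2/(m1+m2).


mu = m1 * m2 / (m1 + m2)
= 32.31 * 93.62 / (32.31 + 93.62)
= 3024.8622 / 125.93
= 24.0202 u

24.0202


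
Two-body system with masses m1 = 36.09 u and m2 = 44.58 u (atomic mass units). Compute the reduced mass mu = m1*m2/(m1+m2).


mu = m1 * m2 / (m1 + m2)
= 36.09 * 44.58 / (36.09 + 44.58)
= 1608.8922 / 80.67
= 19.9441 u

19.9441


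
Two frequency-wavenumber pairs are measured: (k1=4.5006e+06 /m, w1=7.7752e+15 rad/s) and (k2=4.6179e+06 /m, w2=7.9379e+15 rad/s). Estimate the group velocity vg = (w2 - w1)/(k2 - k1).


vg = (w2 - w1) / (k2 - k1)
= (7.9379e+15 - 7.7752e+15) / (4.6179e+06 - 4.5006e+06)
= 1.6270e+14 / 1.1730e+05
= 1.3870e+09 m/s

1.3870e+09


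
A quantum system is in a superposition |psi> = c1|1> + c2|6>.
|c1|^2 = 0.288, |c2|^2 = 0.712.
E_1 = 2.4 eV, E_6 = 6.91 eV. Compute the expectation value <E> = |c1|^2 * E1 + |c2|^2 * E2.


<E> = |c1|^2 * E1 + |c2|^2 * E2
= 0.288 * 2.4 + 0.712 * 6.91
= 0.6912 + 4.9199
= 5.6111 eV

5.6111


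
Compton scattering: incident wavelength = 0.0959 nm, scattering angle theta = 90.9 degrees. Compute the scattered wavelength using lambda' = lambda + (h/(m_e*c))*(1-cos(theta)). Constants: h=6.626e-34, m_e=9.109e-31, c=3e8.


Compton wavelength: h/(m_e*c) = 2.4247e-12 m
d_lambda = 2.4247e-12 * (1 - cos(90.9 deg))
= 2.4247e-12 * 1.015707
= 2.4628e-12 m = 0.002463 nm
lambda' = 0.0959 + 0.002463
= 0.098363 nm

0.098363


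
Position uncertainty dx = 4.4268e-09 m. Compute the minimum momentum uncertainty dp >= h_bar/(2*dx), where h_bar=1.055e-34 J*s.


dp = h_bar / (2 * dx)
= 1.055e-34 / (2 * 4.4268e-09)
= 1.055e-34 / 8.8536e-09
= 1.1916e-26 kg*m/s

1.1916e-26


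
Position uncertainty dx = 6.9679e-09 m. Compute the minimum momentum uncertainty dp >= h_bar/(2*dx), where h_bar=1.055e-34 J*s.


dp = h_bar / (2 * dx)
= 1.055e-34 / (2 * 6.9679e-09)
= 1.055e-34 / 1.3936e-08
= 7.5704e-27 kg*m/s

7.5704e-27


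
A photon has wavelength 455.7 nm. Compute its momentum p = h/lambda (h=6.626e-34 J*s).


p = h / lambda
= 6.626e-34 / (455.7e-9)
= 6.626e-34 / 4.5570e-07
= 1.4540e-27 kg*m/s

1.4540e-27


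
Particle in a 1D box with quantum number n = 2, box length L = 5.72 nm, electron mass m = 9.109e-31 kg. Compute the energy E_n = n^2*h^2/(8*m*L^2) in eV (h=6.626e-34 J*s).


E = n^2 * h^2 / (8 * m * L^2)
= 2^2 * (6.626e-34)^2 / (8 * 9.109e-31 * (5.72e-9)^2)
= 4 * 4.3904e-67 / (8 * 9.109e-31 * 3.2718e-17)
= 7.3656e-21 J
= 0.046 eV

0.046


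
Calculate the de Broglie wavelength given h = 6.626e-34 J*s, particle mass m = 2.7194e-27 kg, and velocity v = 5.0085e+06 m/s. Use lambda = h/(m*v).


lambda = h / (m * v)
= 6.626e-34 / (2.7194e-27 * 5.0085e+06)
= 6.626e-34 / 1.3620e-20
= 4.8649e-14 m

4.8649e-14


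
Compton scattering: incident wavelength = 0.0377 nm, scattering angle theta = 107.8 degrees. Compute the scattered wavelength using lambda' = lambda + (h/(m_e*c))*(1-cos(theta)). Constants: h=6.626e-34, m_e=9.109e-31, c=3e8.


Compton wavelength: h/(m_e*c) = 2.4247e-12 m
d_lambda = 2.4247e-12 * (1 - cos(107.8 deg))
= 2.4247e-12 * 1.305695
= 3.1659e-12 m = 0.003166 nm
lambda' = 0.0377 + 0.003166
= 0.040866 nm

0.040866


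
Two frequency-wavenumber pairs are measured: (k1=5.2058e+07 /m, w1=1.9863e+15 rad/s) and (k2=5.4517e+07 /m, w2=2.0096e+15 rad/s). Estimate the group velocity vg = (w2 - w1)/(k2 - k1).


vg = (w2 - w1) / (k2 - k1)
= (2.0096e+15 - 1.9863e+15) / (5.4517e+07 - 5.2058e+07)
= 2.3300e+13 / 2.4590e+06
= 9.4754e+06 m/s

9.4754e+06


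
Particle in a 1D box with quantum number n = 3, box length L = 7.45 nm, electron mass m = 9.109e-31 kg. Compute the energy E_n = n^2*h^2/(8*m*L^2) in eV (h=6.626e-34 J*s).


E = n^2 * h^2 / (8 * m * L^2)
= 3^2 * (6.626e-34)^2 / (8 * 9.109e-31 * (7.45e-9)^2)
= 9 * 4.3904e-67 / (8 * 9.109e-31 * 5.5503e-17)
= 9.7695e-21 J
= 0.061 eV

0.061


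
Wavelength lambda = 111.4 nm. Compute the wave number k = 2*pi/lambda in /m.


k = 2 * pi / lambda
= 6.2832 / (111.4e-9)
= 6.2832 / 1.1140e-07
= 5.6402e+07 /m

5.6402e+07


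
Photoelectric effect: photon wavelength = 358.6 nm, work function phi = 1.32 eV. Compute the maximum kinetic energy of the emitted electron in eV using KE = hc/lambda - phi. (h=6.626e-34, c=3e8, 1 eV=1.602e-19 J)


E_photon = hc / lambda
= (6.626e-34)(3e8) / (358.6e-9)
= 5.5432e-19 J
= 3.4602 eV
KE = E_photon - phi
= 3.4602 - 1.32
= 2.1402 eV

2.1402


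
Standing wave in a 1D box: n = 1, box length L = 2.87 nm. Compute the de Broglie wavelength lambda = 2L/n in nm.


lambda = 2L / n
= 2 * 2.87 / 1
= 5.74 / 1
= 5.74 nm

5.74


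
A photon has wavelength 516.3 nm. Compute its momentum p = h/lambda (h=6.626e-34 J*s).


p = h / lambda
= 6.626e-34 / (516.3e-9)
= 6.626e-34 / 5.1630e-07
= 1.2834e-27 kg*m/s

1.2834e-27


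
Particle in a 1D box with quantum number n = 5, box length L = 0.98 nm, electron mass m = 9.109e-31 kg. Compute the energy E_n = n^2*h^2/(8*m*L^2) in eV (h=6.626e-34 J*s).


E = n^2 * h^2 / (8 * m * L^2)
= 5^2 * (6.626e-34)^2 / (8 * 9.109e-31 * (0.98e-9)^2)
= 25 * 4.3904e-67 / (8 * 9.109e-31 * 9.6040e-19)
= 1.5683e-18 J
= 9.7897 eV

9.7897


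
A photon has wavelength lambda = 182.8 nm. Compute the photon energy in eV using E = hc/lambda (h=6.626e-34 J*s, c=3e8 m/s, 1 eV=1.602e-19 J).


E = hc / lambda
= (6.626e-34)(3e8) / (182.8e-9)
= 1.9878e-25 / 1.8280e-07
= 1.0874e-18 J
Converting to eV: 1.0874e-18 / 1.602e-19
= 6.7879 eV

6.7879


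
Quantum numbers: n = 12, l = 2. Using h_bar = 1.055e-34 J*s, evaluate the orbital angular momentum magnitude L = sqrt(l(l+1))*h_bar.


L = sqrt(l*(l+1)) * h_bar
= sqrt(2 * 3) * 1.055e-34
= sqrt(6) * 1.055e-34
= 2.4495 * 1.055e-34
= 2.5842e-34 J*s

2.5842e-34


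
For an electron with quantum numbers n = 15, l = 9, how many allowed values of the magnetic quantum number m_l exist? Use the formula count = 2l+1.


m_l ranges from -l to +l in integer steps
So m_l goes from -9 to +9
Count = 2l + 1 = 2*9 + 1
= 19

19


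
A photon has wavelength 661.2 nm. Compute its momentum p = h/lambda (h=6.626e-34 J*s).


p = h / lambda
= 6.626e-34 / (661.2e-9)
= 6.626e-34 / 6.6120e-07
= 1.0021e-27 kg*m/s

1.0021e-27


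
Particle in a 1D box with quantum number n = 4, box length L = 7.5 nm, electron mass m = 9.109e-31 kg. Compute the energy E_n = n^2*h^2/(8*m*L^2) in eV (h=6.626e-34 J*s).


E = n^2 * h^2 / (8 * m * L^2)
= 4^2 * (6.626e-34)^2 / (8 * 9.109e-31 * (7.5e-9)^2)
= 16 * 4.3904e-67 / (8 * 9.109e-31 * 5.6250e-17)
= 1.7137e-20 J
= 0.107 eV

0.107


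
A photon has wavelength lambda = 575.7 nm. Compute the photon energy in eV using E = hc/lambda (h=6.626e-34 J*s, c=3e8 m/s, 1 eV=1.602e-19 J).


E = hc / lambda
= (6.626e-34)(3e8) / (575.7e-9)
= 1.9878e-25 / 5.7570e-07
= 3.4528e-19 J
Converting to eV: 3.4528e-19 / 1.602e-19
= 2.1553 eV

2.1553


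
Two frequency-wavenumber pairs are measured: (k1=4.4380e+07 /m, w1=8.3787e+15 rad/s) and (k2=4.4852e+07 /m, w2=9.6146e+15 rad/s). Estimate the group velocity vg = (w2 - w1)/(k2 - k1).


vg = (w2 - w1) / (k2 - k1)
= (9.6146e+15 - 8.3787e+15) / (4.4852e+07 - 4.4380e+07)
= 1.2359e+15 / 4.7200e+05
= 2.6184e+09 m/s

2.6184e+09


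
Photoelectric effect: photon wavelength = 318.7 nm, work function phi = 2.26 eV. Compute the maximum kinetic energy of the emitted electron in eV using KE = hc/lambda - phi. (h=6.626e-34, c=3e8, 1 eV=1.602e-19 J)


E_photon = hc / lambda
= (6.626e-34)(3e8) / (318.7e-9)
= 6.2372e-19 J
= 3.8934 eV
KE = E_photon - phi
= 3.8934 - 2.26
= 1.6334 eV

1.6334


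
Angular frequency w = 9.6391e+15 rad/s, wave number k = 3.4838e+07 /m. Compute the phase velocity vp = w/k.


vp = w / k
= 9.6391e+15 / 3.4838e+07
= 2.7668e+08 m/s

2.7668e+08


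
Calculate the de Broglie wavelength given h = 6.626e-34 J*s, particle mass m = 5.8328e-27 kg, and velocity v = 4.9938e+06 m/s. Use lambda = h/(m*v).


lambda = h / (m * v)
= 6.626e-34 / (5.8328e-27 * 4.9938e+06)
= 6.626e-34 / 2.9128e-20
= 2.2748e-14 m

2.2748e-14


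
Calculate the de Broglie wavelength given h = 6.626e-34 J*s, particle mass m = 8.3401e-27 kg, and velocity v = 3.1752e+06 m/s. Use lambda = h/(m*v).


lambda = h / (m * v)
= 6.626e-34 / (8.3401e-27 * 3.1752e+06)
= 6.626e-34 / 2.6481e-20
= 2.5021e-14 m

2.5021e-14


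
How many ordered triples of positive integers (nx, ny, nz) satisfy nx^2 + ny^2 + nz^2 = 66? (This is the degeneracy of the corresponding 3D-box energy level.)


Enumerate all (nx, ny, nz) with nx^2 + ny^2 + nz^2 = 66:
(1,1,8)
(1,4,7)
(1,7,4)
(1,8,1)
(4,1,7)
(4,5,5)
(4,7,1)
(5,4,5)
(5,5,4)
(7,1,4)
(7,4,1)
(8,1,1)
Total degeneracy = 12

12


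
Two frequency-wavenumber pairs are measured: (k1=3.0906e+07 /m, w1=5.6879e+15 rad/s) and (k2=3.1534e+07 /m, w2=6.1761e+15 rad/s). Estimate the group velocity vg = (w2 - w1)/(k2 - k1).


vg = (w2 - w1) / (k2 - k1)
= (6.1761e+15 - 5.6879e+15) / (3.1534e+07 - 3.0906e+07)
= 4.8820e+14 / 6.2800e+05
= 7.7739e+08 m/s

7.7739e+08


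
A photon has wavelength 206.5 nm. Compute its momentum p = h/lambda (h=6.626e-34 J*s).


p = h / lambda
= 6.626e-34 / (206.5e-9)
= 6.626e-34 / 2.0650e-07
= 3.2087e-27 kg*m/s

3.2087e-27


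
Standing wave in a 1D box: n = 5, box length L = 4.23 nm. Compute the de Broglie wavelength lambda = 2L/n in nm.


lambda = 2L / n
= 2 * 4.23 / 5
= 8.46 / 5
= 1.692 nm

1.692


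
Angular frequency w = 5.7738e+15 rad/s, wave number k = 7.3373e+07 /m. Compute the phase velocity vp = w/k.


vp = w / k
= 5.7738e+15 / 7.3373e+07
= 7.8691e+07 m/s

7.8691e+07


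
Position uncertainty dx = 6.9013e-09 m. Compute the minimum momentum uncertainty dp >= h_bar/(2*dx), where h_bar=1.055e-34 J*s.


dp = h_bar / (2 * dx)
= 1.055e-34 / (2 * 6.9013e-09)
= 1.055e-34 / 1.3803e-08
= 7.6435e-27 kg*m/s

7.6435e-27


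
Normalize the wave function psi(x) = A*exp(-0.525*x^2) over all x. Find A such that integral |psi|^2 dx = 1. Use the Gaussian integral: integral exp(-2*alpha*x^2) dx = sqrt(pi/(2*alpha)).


integral |psi|^2 dx = A^2 * sqrt(pi/(2*alpha)) = 1
A^2 = sqrt(2*alpha/pi)
= sqrt(2 * 0.525 / pi)
= 0.578122
A = sqrt(0.578122)
= 0.7603

0.7603


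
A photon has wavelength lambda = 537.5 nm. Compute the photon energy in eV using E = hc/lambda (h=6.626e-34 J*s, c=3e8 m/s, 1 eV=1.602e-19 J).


E = hc / lambda
= (6.626e-34)(3e8) / (537.5e-9)
= 1.9878e-25 / 5.3750e-07
= 3.6982e-19 J
Converting to eV: 3.6982e-19 / 1.602e-19
= 2.3085 eV

2.3085


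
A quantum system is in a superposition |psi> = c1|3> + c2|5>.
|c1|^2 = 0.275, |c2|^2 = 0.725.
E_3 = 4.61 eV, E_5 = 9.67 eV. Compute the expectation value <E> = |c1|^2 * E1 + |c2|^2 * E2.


<E> = |c1|^2 * E1 + |c2|^2 * E2
= 0.275 * 4.61 + 0.725 * 9.67
= 1.2678 + 7.0107
= 8.2785 eV

8.2785


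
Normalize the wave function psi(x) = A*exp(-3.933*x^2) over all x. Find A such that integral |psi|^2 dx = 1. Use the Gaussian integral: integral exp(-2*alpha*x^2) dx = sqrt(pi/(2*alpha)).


integral |psi|^2 dx = A^2 * sqrt(pi/(2*alpha)) = 1
A^2 = sqrt(2*alpha/pi)
= sqrt(2 * 3.933 / pi)
= 1.582348
A = sqrt(1.582348)
= 1.2579

1.2579


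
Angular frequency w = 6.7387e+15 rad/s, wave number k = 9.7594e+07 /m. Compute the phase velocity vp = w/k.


vp = w / k
= 6.7387e+15 / 9.7594e+07
= 6.9048e+07 m/s

6.9048e+07


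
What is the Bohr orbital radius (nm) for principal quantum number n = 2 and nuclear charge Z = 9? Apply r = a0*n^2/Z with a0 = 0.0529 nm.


r = a0 * n^2 / Z
= 0.0529 * 2^2 / 9
= 0.0529 * 4 / 9
= 0.0235 nm

0.0235


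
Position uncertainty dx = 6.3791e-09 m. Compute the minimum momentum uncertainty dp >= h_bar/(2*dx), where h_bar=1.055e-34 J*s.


dp = h_bar / (2 * dx)
= 1.055e-34 / (2 * 6.3791e-09)
= 1.055e-34 / 1.2758e-08
= 8.2692e-27 kg*m/s

8.2692e-27


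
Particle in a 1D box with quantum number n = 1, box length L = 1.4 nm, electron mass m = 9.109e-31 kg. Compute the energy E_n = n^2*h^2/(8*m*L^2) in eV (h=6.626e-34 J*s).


E = n^2 * h^2 / (8 * m * L^2)
= 1^2 * (6.626e-34)^2 / (8 * 9.109e-31 * (1.4e-9)^2)
= 1 * 4.3904e-67 / (8 * 9.109e-31 * 1.9600e-18)
= 3.0739e-20 J
= 0.1919 eV

0.1919


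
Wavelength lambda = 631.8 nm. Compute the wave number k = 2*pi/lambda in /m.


k = 2 * pi / lambda
= 6.2832 / (631.8e-9)
= 6.2832 / 6.3180e-07
= 9.9449e+06 /m

9.9449e+06


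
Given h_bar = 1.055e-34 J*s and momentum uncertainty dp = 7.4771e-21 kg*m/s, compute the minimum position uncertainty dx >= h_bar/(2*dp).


dx = h_bar / (2 * dp)
= 1.055e-34 / (2 * 7.4771e-21)
= 1.055e-34 / 1.4954e-20
= 7.0549e-15 m

7.0549e-15


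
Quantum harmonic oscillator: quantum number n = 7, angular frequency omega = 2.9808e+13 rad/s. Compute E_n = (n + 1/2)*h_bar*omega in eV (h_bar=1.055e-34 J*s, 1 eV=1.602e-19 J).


E = (n + 1/2) * h_bar * omega
= (7 + 0.5) * 1.055e-34 * 2.9808e+13
= 7.5 * 3.1447e-21
= 2.3586e-20 J
= 0.1472 eV

0.1472


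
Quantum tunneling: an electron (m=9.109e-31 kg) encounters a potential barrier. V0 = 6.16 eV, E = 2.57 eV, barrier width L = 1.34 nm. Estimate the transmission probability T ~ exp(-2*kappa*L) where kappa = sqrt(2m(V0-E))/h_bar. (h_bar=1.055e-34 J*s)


V0 - E = 3.59 eV = 5.7512e-19 J
kappa = sqrt(2 * m * (V0-E)) / h_bar
= sqrt(2 * 9.109e-31 * 5.7512e-19) / 1.055e-34
= 9.7023e+09 /m
2*kappa*L = 2 * 9.7023e+09 * 1.34e-9
= 26.0023
T = exp(-26.0023) = 5.097535e-12

5.097535e-12


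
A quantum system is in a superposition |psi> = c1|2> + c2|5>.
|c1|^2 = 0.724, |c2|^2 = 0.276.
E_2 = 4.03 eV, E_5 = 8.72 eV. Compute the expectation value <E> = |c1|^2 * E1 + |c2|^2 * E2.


<E> = |c1|^2 * E1 + |c2|^2 * E2
= 0.724 * 4.03 + 0.276 * 8.72
= 2.9177 + 2.4067
= 5.3244 eV

5.3244


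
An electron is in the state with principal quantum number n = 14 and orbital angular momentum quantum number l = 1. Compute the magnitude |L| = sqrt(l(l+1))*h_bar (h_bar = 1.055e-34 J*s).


L = sqrt(l*(l+1)) * h_bar
= sqrt(1 * 2) * 1.055e-34
= sqrt(2) * 1.055e-34
= 1.4142 * 1.055e-34
= 1.4920e-34 J*s

1.4920e-34


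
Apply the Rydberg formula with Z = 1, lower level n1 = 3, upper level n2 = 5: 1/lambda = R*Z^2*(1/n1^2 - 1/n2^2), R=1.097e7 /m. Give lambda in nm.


1/lambda = R * Z^2 * (1/n1^2 - 1/n2^2)
= 1.097e7 * 1^2 * (1/3^2 - 1/5^2)
= 1.097e7 * 1 * (0.111111 - 0.04)
= 7.8009e+05 /m
lambda = 1 / 7.8009e+05
= 1281.9052 nm

1281.9052


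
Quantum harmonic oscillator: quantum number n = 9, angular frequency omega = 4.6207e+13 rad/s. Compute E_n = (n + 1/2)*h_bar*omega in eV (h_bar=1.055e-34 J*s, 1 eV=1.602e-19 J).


E = (n + 1/2) * h_bar * omega
= (9 + 0.5) * 1.055e-34 * 4.6207e+13
= 9.5 * 4.8748e-21
= 4.6311e-20 J
= 0.2891 eV

0.2891


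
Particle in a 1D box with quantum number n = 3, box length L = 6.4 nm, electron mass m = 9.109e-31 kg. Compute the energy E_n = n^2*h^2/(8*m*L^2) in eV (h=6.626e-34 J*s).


E = n^2 * h^2 / (8 * m * L^2)
= 3^2 * (6.626e-34)^2 / (8 * 9.109e-31 * (6.4e-9)^2)
= 9 * 4.3904e-67 / (8 * 9.109e-31 * 4.0960e-17)
= 1.3238e-20 J
= 0.0826 eV

0.0826


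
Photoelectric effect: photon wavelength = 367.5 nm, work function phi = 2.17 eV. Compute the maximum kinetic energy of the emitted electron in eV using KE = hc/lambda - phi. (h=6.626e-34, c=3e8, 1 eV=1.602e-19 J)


E_photon = hc / lambda
= (6.626e-34)(3e8) / (367.5e-9)
= 5.4090e-19 J
= 3.3764 eV
KE = E_photon - phi
= 3.3764 - 2.17
= 1.2064 eV

1.2064


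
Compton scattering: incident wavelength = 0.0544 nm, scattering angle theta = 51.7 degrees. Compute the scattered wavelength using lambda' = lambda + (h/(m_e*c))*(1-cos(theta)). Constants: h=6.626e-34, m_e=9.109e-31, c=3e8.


Compton wavelength: h/(m_e*c) = 2.4247e-12 m
d_lambda = 2.4247e-12 * (1 - cos(51.7 deg))
= 2.4247e-12 * 0.380221
= 9.2192e-13 m = 0.000922 nm
lambda' = 0.0544 + 0.000922
= 0.055322 nm

0.055322


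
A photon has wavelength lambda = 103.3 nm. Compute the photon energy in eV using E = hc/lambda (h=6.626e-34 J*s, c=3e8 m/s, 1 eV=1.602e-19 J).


E = hc / lambda
= (6.626e-34)(3e8) / (103.3e-9)
= 1.9878e-25 / 1.0330e-07
= 1.9243e-18 J
Converting to eV: 1.9243e-18 / 1.602e-19
= 12.0118 eV

12.0118


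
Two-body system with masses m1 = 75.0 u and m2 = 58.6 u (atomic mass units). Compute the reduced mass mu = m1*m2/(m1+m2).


mu = m1 * m2 / (m1 + m2)
= 75.0 * 58.6 / (75.0 + 58.6)
= 4395.0 / 133.6
= 32.8967 u

32.8967


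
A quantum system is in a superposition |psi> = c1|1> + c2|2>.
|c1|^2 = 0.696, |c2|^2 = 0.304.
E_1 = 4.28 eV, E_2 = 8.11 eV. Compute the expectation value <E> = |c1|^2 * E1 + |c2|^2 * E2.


<E> = |c1|^2 * E1 + |c2|^2 * E2
= 0.696 * 4.28 + 0.304 * 8.11
= 2.9789 + 2.4654
= 5.4443 eV

5.4443


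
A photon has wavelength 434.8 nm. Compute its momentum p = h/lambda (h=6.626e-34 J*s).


p = h / lambda
= 6.626e-34 / (434.8e-9)
= 6.626e-34 / 4.3480e-07
= 1.5239e-27 kg*m/s

1.5239e-27


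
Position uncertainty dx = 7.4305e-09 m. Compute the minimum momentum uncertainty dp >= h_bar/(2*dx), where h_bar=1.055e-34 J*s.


dp = h_bar / (2 * dx)
= 1.055e-34 / (2 * 7.4305e-09)
= 1.055e-34 / 1.4861e-08
= 7.0991e-27 kg*m/s

7.0991e-27


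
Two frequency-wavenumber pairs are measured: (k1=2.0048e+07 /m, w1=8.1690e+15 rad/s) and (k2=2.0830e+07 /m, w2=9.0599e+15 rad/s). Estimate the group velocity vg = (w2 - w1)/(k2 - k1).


vg = (w2 - w1) / (k2 - k1)
= (9.0599e+15 - 8.1690e+15) / (2.0830e+07 - 2.0048e+07)
= 8.9090e+14 / 7.8200e+05
= 1.1393e+09 m/s

1.1393e+09


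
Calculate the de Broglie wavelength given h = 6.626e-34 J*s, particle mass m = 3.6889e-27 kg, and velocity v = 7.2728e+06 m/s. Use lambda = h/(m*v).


lambda = h / (m * v)
= 6.626e-34 / (3.6889e-27 * 7.2728e+06)
= 6.626e-34 / 2.6829e-20
= 2.4697e-14 m

2.4697e-14


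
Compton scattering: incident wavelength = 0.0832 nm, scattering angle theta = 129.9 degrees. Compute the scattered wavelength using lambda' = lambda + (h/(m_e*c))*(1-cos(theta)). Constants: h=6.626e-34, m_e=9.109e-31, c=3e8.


Compton wavelength: h/(m_e*c) = 2.4247e-12 m
d_lambda = 2.4247e-12 * (1 - cos(129.9 deg))
= 2.4247e-12 * 1.64145
= 3.9800e-12 m = 0.00398 nm
lambda' = 0.0832 + 0.00398
= 0.08718 nm

0.08718


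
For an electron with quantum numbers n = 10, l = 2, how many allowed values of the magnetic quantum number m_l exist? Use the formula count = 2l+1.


m_l ranges from -l to +l in integer steps
So m_l goes from -2 to +2
Count = 2l + 1 = 2*2 + 1
= 5

5


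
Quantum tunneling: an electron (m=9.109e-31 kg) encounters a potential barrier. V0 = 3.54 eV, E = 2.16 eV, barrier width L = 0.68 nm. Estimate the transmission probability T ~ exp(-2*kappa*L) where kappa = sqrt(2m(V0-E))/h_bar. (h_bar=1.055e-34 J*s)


V0 - E = 1.38 eV = 2.2108e-19 J
kappa = sqrt(2 * m * (V0-E)) / h_bar
= sqrt(2 * 9.109e-31 * 2.2108e-19) / 1.055e-34
= 6.0155e+09 /m
2*kappa*L = 2 * 6.0155e+09 * 0.68e-9
= 8.181
T = exp(-8.181) = 2.799155e-04

2.799155e-04


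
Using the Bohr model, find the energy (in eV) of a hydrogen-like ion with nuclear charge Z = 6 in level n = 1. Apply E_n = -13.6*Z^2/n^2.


E_n = -13.6 * Z^2 / n^2
= -13.6 * 6^2 / 1^2
= -13.6 * 36 / 1
= -489.6 eV

-489.6


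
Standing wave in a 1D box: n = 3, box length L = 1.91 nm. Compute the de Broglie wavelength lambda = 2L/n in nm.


lambda = 2L / n
= 2 * 1.91 / 3
= 3.82 / 3
= 1.2733 nm

1.2733


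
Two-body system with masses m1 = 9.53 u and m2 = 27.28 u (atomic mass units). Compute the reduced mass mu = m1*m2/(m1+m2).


mu = m1 * m2 / (m1 + m2)
= 9.53 * 27.28 / (9.53 + 27.28)
= 259.9784 / 36.81
= 7.0627 u

7.0627


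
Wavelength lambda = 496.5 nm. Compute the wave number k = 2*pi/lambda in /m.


k = 2 * pi / lambda
= 6.2832 / (496.5e-9)
= 6.2832 / 4.9650e-07
= 1.2655e+07 /m

1.2655e+07


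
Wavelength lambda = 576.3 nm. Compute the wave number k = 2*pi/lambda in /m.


k = 2 * pi / lambda
= 6.2832 / (576.3e-9)
= 6.2832 / 5.7630e-07
= 1.0903e+07 /m

1.0903e+07


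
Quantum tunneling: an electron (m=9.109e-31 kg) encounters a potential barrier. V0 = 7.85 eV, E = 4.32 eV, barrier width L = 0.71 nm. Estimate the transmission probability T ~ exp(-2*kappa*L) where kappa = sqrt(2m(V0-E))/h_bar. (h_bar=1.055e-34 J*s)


V0 - E = 3.53 eV = 5.6551e-19 J
kappa = sqrt(2 * m * (V0-E)) / h_bar
= sqrt(2 * 9.109e-31 * 5.6551e-19) / 1.055e-34
= 9.6209e+09 /m
2*kappa*L = 2 * 9.6209e+09 * 0.71e-9
= 13.6617
T = exp(-13.6617) = 1.166266e-06

1.166266e-06


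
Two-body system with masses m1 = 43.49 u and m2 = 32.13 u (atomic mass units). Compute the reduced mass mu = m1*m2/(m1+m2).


mu = m1 * m2 / (m1 + m2)
= 43.49 * 32.13 / (43.49 + 32.13)
= 1397.3337 / 75.62
= 18.4784 u

18.4784


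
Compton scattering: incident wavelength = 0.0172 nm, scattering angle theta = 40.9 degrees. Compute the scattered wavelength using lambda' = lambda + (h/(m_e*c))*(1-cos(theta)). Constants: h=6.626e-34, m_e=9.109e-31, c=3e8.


Compton wavelength: h/(m_e*c) = 2.4247e-12 m
d_lambda = 2.4247e-12 * (1 - cos(40.9 deg))
= 2.4247e-12 * 0.244147
= 5.9198e-13 m = 0.000592 nm
lambda' = 0.0172 + 0.000592
= 0.017792 nm

0.017792


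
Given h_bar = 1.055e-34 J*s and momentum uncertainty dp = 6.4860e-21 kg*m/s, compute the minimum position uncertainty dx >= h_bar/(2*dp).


dx = h_bar / (2 * dp)
= 1.055e-34 / (2 * 6.4860e-21)
= 1.055e-34 / 1.2972e-20
= 8.1329e-15 m

8.1329e-15


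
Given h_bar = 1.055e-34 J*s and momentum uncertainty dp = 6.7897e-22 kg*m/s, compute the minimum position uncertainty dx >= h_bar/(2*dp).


dx = h_bar / (2 * dp)
= 1.055e-34 / (2 * 6.7897e-22)
= 1.055e-34 / 1.3579e-21
= 7.7691e-14 m

7.7691e-14


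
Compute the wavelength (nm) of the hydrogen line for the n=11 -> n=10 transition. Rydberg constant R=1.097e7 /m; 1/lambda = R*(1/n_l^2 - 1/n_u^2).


1/lambda = R * (1/n_l^2 - 1/n_u^2)
= 1.097e7 * (1/10^2 - 1/11^2)
= 1.097e7 * (0.01 - 0.008264)
= 1.097e7 * 0.001736
= 1.9039e+04 /m
lambda = 1 / 1.9039e+04 = 52524.2002 nm

52524.2002


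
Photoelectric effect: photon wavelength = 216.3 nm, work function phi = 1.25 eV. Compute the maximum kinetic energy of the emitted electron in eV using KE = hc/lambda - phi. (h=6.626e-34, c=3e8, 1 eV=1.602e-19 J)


E_photon = hc / lambda
= (6.626e-34)(3e8) / (216.3e-9)
= 9.1900e-19 J
= 5.7366 eV
KE = E_photon - phi
= 5.7366 - 1.25
= 4.4866 eV

4.4866


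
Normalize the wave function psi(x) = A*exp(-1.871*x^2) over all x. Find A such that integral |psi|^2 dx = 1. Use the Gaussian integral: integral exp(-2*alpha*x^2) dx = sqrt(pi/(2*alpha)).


integral |psi|^2 dx = A^2 * sqrt(pi/(2*alpha)) = 1
A^2 = sqrt(2*alpha/pi)
= sqrt(2 * 1.871 / pi)
= 1.091382
A = sqrt(1.091382)
= 1.0447

1.0447


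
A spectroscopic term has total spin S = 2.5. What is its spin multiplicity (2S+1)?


Spin multiplicity = 2S + 1
= 2 * 2.5 + 1
= 5.0 + 1
= 6

6


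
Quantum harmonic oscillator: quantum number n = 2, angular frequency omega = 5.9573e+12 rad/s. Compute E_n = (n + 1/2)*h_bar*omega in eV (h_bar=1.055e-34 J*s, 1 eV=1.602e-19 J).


E = (n + 1/2) * h_bar * omega
= (2 + 0.5) * 1.055e-34 * 5.9573e+12
= 2.5 * 6.2850e-22
= 1.5712e-21 J
= 0.0098 eV

0.0098


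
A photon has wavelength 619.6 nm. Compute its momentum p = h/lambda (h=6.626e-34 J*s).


p = h / lambda
= 6.626e-34 / (619.6e-9)
= 6.626e-34 / 6.1960e-07
= 1.0694e-27 kg*m/s

1.0694e-27


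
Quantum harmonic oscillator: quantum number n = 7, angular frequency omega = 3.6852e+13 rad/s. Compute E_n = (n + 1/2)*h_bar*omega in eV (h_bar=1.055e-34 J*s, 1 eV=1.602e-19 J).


E = (n + 1/2) * h_bar * omega
= (7 + 0.5) * 1.055e-34 * 3.6852e+13
= 7.5 * 3.8879e-21
= 2.9159e-20 J
= 0.182 eV

0.182


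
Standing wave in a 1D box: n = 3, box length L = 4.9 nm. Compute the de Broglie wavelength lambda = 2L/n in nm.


lambda = 2L / n
= 2 * 4.9 / 3
= 9.8 / 3
= 3.2667 nm

3.2667


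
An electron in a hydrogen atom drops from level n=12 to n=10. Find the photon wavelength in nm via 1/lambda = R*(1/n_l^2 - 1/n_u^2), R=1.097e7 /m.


1/lambda = R * (1/n_l^2 - 1/n_u^2)
= 1.097e7 * (1/10^2 - 1/12^2)
= 1.097e7 * (0.01 - 0.006944)
= 1.097e7 * 0.003056
= 3.3519e+04 /m
lambda = 1 / 3.3519e+04 = 29833.43 nm

29833.43


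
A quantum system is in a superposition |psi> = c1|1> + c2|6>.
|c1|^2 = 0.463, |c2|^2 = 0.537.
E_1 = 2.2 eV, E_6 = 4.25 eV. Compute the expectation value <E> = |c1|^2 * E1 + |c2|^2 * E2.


<E> = |c1|^2 * E1 + |c2|^2 * E2
= 0.463 * 2.2 + 0.537 * 4.25
= 1.0186 + 2.2823
= 3.3009 eV

3.3009


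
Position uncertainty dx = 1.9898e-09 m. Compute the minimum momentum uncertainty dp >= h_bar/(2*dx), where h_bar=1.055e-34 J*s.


dp = h_bar / (2 * dx)
= 1.055e-34 / (2 * 1.9898e-09)
= 1.055e-34 / 3.9796e-09
= 2.6510e-26 kg*m/s

2.6510e-26


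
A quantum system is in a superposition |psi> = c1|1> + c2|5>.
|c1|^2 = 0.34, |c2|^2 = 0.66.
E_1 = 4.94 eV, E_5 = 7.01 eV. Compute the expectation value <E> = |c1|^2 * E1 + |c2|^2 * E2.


<E> = |c1|^2 * E1 + |c2|^2 * E2
= 0.34 * 4.94 + 0.66 * 7.01
= 1.6796 + 4.6266
= 6.3062 eV

6.3062


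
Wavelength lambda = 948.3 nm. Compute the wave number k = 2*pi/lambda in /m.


k = 2 * pi / lambda
= 6.2832 / (948.3e-9)
= 6.2832 / 9.4830e-07
= 6.6257e+06 /m

6.6257e+06


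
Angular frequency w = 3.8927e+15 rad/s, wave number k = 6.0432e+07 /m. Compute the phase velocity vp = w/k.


vp = w / k
= 3.8927e+15 / 6.0432e+07
= 6.4415e+07 m/s

6.4415e+07


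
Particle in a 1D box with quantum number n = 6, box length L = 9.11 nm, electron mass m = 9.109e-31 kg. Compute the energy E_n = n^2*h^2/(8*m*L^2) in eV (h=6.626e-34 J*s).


E = n^2 * h^2 / (8 * m * L^2)
= 6^2 * (6.626e-34)^2 / (8 * 9.109e-31 * (9.11e-9)^2)
= 36 * 4.3904e-67 / (8 * 9.109e-31 * 8.2992e-17)
= 2.6134e-20 J
= 0.1631 eV

0.1631


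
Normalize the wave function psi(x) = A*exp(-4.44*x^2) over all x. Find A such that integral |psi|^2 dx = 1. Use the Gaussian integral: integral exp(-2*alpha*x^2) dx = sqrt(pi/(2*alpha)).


integral |psi|^2 dx = A^2 * sqrt(pi/(2*alpha)) = 1
A^2 = sqrt(2*alpha/pi)
= sqrt(2 * 4.44 / pi)
= 1.681247
A = sqrt(1.681247)
= 1.2966

1.2966


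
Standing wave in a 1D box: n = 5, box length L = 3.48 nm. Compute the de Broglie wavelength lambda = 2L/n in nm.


lambda = 2L / n
= 2 * 3.48 / 5
= 6.96 / 5
= 1.392 nm

1.392


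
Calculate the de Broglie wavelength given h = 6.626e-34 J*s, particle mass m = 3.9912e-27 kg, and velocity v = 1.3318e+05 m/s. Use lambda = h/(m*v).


lambda = h / (m * v)
= 6.626e-34 / (3.9912e-27 * 1.3318e+05)
= 6.626e-34 / 5.3155e-22
= 1.2465e-12 m

1.2465e-12


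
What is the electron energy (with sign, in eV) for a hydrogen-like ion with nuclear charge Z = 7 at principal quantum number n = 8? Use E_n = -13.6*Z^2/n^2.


E_n = -13.6 * Z^2 / n^2
= -13.6 * 7^2 / 8^2
= -13.6 * 49 / 64
= -10.4125 eV

-10.4125


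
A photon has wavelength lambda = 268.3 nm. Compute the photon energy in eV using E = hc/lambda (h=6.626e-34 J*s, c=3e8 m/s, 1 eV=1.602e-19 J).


E = hc / lambda
= (6.626e-34)(3e8) / (268.3e-9)
= 1.9878e-25 / 2.6830e-07
= 7.4089e-19 J
Converting to eV: 7.4089e-19 / 1.602e-19
= 4.6248 eV

4.6248


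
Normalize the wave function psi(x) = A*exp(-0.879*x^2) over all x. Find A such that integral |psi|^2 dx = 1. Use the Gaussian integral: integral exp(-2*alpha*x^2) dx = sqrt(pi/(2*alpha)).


integral |psi|^2 dx = A^2 * sqrt(pi/(2*alpha)) = 1
A^2 = sqrt(2*alpha/pi)
= sqrt(2 * 0.879 / pi)
= 0.748057
A = sqrt(0.748057)
= 0.8649

0.8649


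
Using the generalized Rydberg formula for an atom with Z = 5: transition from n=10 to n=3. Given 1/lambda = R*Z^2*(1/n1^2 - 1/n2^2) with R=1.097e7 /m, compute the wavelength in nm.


1/lambda = R * Z^2 * (1/n1^2 - 1/n2^2)
= 1.097e7 * 5^2 * (1/3^2 - 1/10^2)
= 1.097e7 * 25 * (0.111111 - 0.01)
= 2.7730e+07 /m
lambda = 1 / 2.7730e+07
= 36.0624 nm

36.0624


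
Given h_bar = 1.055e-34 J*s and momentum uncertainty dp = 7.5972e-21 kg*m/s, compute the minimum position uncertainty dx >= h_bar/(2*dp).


dx = h_bar / (2 * dp)
= 1.055e-34 / (2 * 7.5972e-21)
= 1.055e-34 / 1.5194e-20
= 6.9433e-15 m

6.9433e-15


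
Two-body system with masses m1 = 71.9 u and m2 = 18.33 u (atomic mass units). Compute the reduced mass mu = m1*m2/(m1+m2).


mu = m1 * m2 / (m1 + m2)
= 71.9 * 18.33 / (71.9 + 18.33)
= 1317.927 / 90.23
= 14.6063 u

14.6063


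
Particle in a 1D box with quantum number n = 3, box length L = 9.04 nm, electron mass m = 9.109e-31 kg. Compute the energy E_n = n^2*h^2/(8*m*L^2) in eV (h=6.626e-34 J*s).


E = n^2 * h^2 / (8 * m * L^2)
= 3^2 * (6.626e-34)^2 / (8 * 9.109e-31 * (9.04e-9)^2)
= 9 * 4.3904e-67 / (8 * 9.109e-31 * 8.1722e-17)
= 6.6351e-21 J
= 0.0414 eV

0.0414


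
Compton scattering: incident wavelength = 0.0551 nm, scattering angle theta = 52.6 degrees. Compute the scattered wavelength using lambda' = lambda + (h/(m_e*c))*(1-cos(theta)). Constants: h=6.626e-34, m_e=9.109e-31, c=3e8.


Compton wavelength: h/(m_e*c) = 2.4247e-12 m
d_lambda = 2.4247e-12 * (1 - cos(52.6 deg))
= 2.4247e-12 * 0.392624
= 9.5200e-13 m = 0.000952 nm
lambda' = 0.0551 + 0.000952
= 0.056052 nm

0.056052


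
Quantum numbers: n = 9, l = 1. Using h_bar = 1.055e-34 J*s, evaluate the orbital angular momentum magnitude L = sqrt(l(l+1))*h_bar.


L = sqrt(l*(l+1)) * h_bar
= sqrt(1 * 2) * 1.055e-34
= sqrt(2) * 1.055e-34
= 1.4142 * 1.055e-34
= 1.4920e-34 J*s

1.4920e-34


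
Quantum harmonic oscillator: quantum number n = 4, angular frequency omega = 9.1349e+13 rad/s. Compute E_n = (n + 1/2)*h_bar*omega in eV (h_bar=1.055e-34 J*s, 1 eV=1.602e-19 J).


E = (n + 1/2) * h_bar * omega
= (4 + 0.5) * 1.055e-34 * 9.1349e+13
= 4.5 * 9.6373e-21
= 4.3368e-20 J
= 0.2707 eV

0.2707


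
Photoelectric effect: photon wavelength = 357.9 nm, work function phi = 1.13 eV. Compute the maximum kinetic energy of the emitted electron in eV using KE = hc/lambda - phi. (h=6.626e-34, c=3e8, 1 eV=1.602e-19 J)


E_photon = hc / lambda
= (6.626e-34)(3e8) / (357.9e-9)
= 5.5541e-19 J
= 3.467 eV
KE = E_photon - phi
= 3.467 - 1.13
= 2.337 eV

2.337


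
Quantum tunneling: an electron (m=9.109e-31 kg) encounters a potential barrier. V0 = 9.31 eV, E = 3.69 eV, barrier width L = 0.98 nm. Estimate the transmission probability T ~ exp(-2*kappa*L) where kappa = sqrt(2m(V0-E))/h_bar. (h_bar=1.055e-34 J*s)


V0 - E = 5.62 eV = 9.0032e-19 J
kappa = sqrt(2 * m * (V0-E)) / h_bar
= sqrt(2 * 9.109e-31 * 9.0032e-19) / 1.055e-34
= 1.2139e+10 /m
2*kappa*L = 2 * 1.2139e+10 * 0.98e-9
= 23.7932
T = exp(-23.7932) = 4.642289e-11

4.642289e-11


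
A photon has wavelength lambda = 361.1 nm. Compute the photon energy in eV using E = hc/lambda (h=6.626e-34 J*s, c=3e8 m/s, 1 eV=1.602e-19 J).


E = hc / lambda
= (6.626e-34)(3e8) / (361.1e-9)
= 1.9878e-25 / 3.6110e-07
= 5.5048e-19 J
Converting to eV: 5.5048e-19 / 1.602e-19
= 3.4362 eV

3.4362


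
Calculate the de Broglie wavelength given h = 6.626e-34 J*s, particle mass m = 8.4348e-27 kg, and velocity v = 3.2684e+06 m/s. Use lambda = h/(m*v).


lambda = h / (m * v)
= 6.626e-34 / (8.4348e-27 * 3.2684e+06)
= 6.626e-34 / 2.7568e-20
= 2.4035e-14 m

2.4035e-14


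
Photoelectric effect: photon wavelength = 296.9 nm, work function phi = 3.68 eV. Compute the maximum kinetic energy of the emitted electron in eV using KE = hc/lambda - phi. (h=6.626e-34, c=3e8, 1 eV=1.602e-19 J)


E_photon = hc / lambda
= (6.626e-34)(3e8) / (296.9e-9)
= 6.6952e-19 J
= 4.1793 eV
KE = E_photon - phi
= 4.1793 - 3.68
= 0.4993 eV

0.4993


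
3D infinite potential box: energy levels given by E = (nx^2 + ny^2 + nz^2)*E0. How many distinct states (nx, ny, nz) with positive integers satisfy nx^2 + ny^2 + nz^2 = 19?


Enumerate all (nx, ny, nz) with nx^2 + ny^2 + nz^2 = 19:
(1,3,3)
(3,1,3)
(3,3,1)
Total degeneracy = 3

3


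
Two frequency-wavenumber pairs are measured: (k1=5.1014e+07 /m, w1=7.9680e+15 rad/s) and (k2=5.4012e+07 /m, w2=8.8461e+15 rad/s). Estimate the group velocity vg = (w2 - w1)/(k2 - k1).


vg = (w2 - w1) / (k2 - k1)
= (8.8461e+15 - 7.9680e+15) / (5.4012e+07 - 5.1014e+07)
= 8.7810e+14 / 2.9980e+06
= 2.9290e+08 m/s

2.9290e+08


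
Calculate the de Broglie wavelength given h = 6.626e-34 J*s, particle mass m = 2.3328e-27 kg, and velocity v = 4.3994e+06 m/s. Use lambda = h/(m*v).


lambda = h / (m * v)
= 6.626e-34 / (2.3328e-27 * 4.3994e+06)
= 6.626e-34 / 1.0263e-20
= 6.4563e-14 m

6.4563e-14


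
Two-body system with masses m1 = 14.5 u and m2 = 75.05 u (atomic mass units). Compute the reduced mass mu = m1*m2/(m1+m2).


mu = m1 * m2 / (m1 + m2)
= 14.5 * 75.05 / (14.5 + 75.05)
= 1088.225 / 89.55
= 12.1521 u

12.1521


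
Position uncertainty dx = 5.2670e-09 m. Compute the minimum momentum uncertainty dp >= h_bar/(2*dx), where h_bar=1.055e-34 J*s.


dp = h_bar / (2 * dx)
= 1.055e-34 / (2 * 5.2670e-09)
= 1.055e-34 / 1.0534e-08
= 1.0015e-26 kg*m/s

1.0015e-26


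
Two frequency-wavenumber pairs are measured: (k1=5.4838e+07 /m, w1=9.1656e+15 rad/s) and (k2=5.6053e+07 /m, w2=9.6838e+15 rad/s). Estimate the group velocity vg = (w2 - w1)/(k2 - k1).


vg = (w2 - w1) / (k2 - k1)
= (9.6838e+15 - 9.1656e+15) / (5.6053e+07 - 5.4838e+07)
= 5.1820e+14 / 1.2150e+06
= 4.2650e+08 m/s

4.2650e+08


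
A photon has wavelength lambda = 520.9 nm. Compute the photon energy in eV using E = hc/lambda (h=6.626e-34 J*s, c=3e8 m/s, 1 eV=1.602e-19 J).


E = hc / lambda
= (6.626e-34)(3e8) / (520.9e-9)
= 1.9878e-25 / 5.2090e-07
= 3.8161e-19 J
Converting to eV: 3.8161e-19 / 1.602e-19
= 2.3821 eV

2.3821


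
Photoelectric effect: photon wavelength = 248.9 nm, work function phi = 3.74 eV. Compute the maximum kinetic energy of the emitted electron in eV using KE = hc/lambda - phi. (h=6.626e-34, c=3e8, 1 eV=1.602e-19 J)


E_photon = hc / lambda
= (6.626e-34)(3e8) / (248.9e-9)
= 7.9863e-19 J
= 4.9852 eV
KE = E_photon - phi
= 4.9852 - 3.74
= 1.2452 eV

1.2452


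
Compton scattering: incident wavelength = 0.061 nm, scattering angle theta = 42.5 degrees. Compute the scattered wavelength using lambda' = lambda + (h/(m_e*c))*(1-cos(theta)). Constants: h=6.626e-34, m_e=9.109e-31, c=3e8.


Compton wavelength: h/(m_e*c) = 2.4247e-12 m
d_lambda = 2.4247e-12 * (1 - cos(42.5 deg))
= 2.4247e-12 * 0.262723
= 6.3703e-13 m = 0.000637 nm
lambda' = 0.061 + 0.000637
= 0.061637 nm

0.061637


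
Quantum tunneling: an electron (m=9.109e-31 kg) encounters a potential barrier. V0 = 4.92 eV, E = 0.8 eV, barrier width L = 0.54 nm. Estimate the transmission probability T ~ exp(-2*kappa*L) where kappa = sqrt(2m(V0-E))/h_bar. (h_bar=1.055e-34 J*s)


V0 - E = 4.12 eV = 6.6002e-19 J
kappa = sqrt(2 * m * (V0-E)) / h_bar
= sqrt(2 * 9.109e-31 * 6.6002e-19) / 1.055e-34
= 1.0394e+10 /m
2*kappa*L = 2 * 1.0394e+10 * 0.54e-9
= 11.2254
T = exp(-11.2254) = 1.333135e-05

1.333135e-05


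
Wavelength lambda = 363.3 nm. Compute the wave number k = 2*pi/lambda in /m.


k = 2 * pi / lambda
= 6.2832 / (363.3e-9)
= 6.2832 / 3.6330e-07
= 1.7295e+07 /m

1.7295e+07


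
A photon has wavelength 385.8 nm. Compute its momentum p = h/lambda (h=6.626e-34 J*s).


p = h / lambda
= 6.626e-34 / (385.8e-9)
= 6.626e-34 / 3.8580e-07
= 1.7175e-27 kg*m/s

1.7175e-27


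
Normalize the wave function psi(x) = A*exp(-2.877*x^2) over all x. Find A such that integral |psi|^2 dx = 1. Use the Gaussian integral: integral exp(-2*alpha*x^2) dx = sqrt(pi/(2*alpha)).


integral |psi|^2 dx = A^2 * sqrt(pi/(2*alpha)) = 1
A^2 = sqrt(2*alpha/pi)
= sqrt(2 * 2.877 / pi)
= 1.35335
A = sqrt(1.35335)
= 1.1633

1.1633


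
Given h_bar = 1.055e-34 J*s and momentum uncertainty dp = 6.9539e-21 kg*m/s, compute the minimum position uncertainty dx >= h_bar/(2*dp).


dx = h_bar / (2 * dp)
= 1.055e-34 / (2 * 6.9539e-21)
= 1.055e-34 / 1.3908e-20
= 7.5857e-15 m

7.5857e-15


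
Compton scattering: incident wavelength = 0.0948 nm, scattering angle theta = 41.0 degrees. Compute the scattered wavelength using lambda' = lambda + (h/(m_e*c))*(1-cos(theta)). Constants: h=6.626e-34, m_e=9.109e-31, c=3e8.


Compton wavelength: h/(m_e*c) = 2.4247e-12 m
d_lambda = 2.4247e-12 * (1 - cos(41.0 deg))
= 2.4247e-12 * 0.24529
= 5.9476e-13 m = 0.000595 nm
lambda' = 0.0948 + 0.000595
= 0.095395 nm

0.095395
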